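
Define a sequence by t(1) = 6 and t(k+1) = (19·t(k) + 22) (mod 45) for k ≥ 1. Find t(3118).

Computing terms: t(1) = 6, t(2) = 1, t(3) = 41, t(4) = 36, t(5) = 31, t(6) = 26, t(7) = 21, t(8) = 16, t(9) = 11, t(10) = 6.
The sequence repeats with period 9.
(3118 - 1) mod 9 = 3, so t(3118) = t(4) = 36.

36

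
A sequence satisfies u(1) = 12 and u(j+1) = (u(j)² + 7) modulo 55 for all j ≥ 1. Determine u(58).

21

u(1) = 12,  u(2) = 41,  u(3) = 38,  u(4) = 21,  u(5) = 8,  u(6) = 16,  u(7) = 43,  u(8) = 41.
Since u(8) = u(2) = 41, the sequence is eventually periodic: after a pre-period of length 1 it cycles with period 6.
For j ≥ 2, u(j) depends only on (j - 2) mod 6. (58 - 2) mod 6 = 2, so u(58) = u(4) = 21.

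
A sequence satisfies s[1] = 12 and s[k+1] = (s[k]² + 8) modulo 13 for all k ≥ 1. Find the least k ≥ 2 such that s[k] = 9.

2

Listing terms: s[1] = 12; s[2] = 9; s[3] = 11; s[4] = 12.
Since s[4] = s[1] = 12, the sequence is periodic with period 3.
The value 9 first appears (with k ≥ 2) at s[2].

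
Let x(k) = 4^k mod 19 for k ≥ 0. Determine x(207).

1

Listing terms: x(0) = 1, x(1) = 4, x(2) = 16, x(3) = 7, x(4) = 9, x(5) = 17, x(6) = 11, x(7) = 6, x(8) = 5, x(9) = 1.
The sequence repeats with period 9.
So x(207) = x(0 + ((207-0) mod 9)) = x(0) = 1.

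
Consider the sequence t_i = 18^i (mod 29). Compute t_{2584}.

We have t_0 = 1, t_1 = 18, t_2 = 5, t_3 = 3, t_4 = 25, t_5 = 15, t_6 = 9, t_7 = 17, t_8 = 16, t_9 = 27, t_{10} = 22, t_{11} = 19, t_{12} = 23, t_{13} = 8, t_{14} = 28, t_{15} = 11, t_{16} = 24, t_{17} = 26, t_{18} = 4, t_{19} = 14, t_{20} = 20, t_{21} = 12, t_{22} = 13, t_{23} = 2, t_{24} = 7, t_{25} = 10, t_{26} = 6, t_{27} = 21, t_{28} = 1.
Since t_{28} = t_0 = 1, the sequence is periodic with period 28.
So t_{2584} = t_{0 + ((2584-0) mod 28)} = t_8 = 16.

16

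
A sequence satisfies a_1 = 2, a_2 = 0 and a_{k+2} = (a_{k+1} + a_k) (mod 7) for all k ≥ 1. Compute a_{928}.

5

Computing terms: a_1 = 2, a_2 = 0, a_3 = 2, a_4 = 2, a_5 = 4, a_6 = 6, a_7 = 3, a_8 = 2, a_9 = 5, a_{10} = 0, a_{11} = 5, a_{12} = 5, a_{13} = 3, a_{14} = 1, a_{15} = 4, a_{16} = 5, a_{17} = 2, a_{18} = 0.
Since (a_{17}, a_{18}) = (a_1, a_2) = (2, 0) (two consecutive terms determine the rest), the sequence is periodic with period 16.
So a_{928} = a_{1 + ((928-1) mod 16)} = a_{16} = 5.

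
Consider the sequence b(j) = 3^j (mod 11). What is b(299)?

4

Computing terms: b(0) = 1, b(1) = 3, b(2) = 9, b(3) = 5, b(4) = 4, b(5) = 1.
Since b(5) = b(0) = 1, the sequence is periodic with period 5.
So b(299) = b(0 + ((299-0) mod 5)) = b(4) = 4.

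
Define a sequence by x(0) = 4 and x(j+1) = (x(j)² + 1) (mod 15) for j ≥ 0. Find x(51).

x(0) = 4,  x(1) = 2,  x(2) = 5,  x(3) = 11,  x(4) = 2.
Since x(4) = x(1) = 2, the sequence is eventually periodic: after a pre-period of length 1 it cycles with period 3.
For j ≥ 1, x(j) depends only on (j - 1) mod 3. (51 - 1) mod 3 = 2, so x(51) = x(3) = 11.

11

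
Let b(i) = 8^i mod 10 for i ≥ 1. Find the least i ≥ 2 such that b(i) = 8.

5

Computing terms: b(1) = 8; b(2) = 4; b(3) = 2; b(4) = 6; b(5) = 8.
The sequence repeats with period 4.
The value 8 next appears (with i ≥ 2) at b(5).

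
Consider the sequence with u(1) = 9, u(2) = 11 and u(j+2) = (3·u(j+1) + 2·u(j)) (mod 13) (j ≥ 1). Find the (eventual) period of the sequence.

u(1) = 9; u(2) = 11; u(3) = 12; u(4) = 6; u(5) = 3; u(6) = 8; u(7) = 4; u(8) = 2; u(9) = 1; u(10) = 7; u(11) = 10; u(12) = 5; u(13) = 9; u(14) = 11.
Since (u(13), u(14)) = (u(1), u(2)) = (9, 11) (two consecutive terms determine the rest), the sequence is periodic with period 12.

12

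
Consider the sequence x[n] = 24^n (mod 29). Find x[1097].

x[0] = 1,  x[1] = 24,  x[2] = 25,  x[3] = 20,  x[4] = 16,  x[5] = 7,  x[6] = 23,  x[7] = 1.
Since x[7] = x[0] = 1, the sequence is periodic with period 7.
So x[1097] = x[0 + ((1097-0) mod 7)] = x[5] = 7.

7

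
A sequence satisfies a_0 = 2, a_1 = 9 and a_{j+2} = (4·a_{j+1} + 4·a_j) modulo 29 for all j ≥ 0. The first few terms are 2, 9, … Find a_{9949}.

Computing terms: a_0 = 2, a_1 = 9, a_2 = 15, a_3 = 9, a_4 = 9, a_5 = 14, a_6 = 5, a_7 = 18, a_8 = 5, a_9 = 5, a_{10} = 11, a_{11} = 6, a_{12} = 10, a_{13} = 6, a_{14} = 6, a_{15} = 19, a_{16} = 13, a_{17} = 12, a_{18} = 13, a_{19} = 13, a_{20} = 17, a_{21} = 4, a_{22} = 26, a_{23} = 4, a_{24} = 4, a_{25} = 3, a_{26} = 28, a_{27} = 8, a_{28} = 28, a_{29} = 28, a_{30} = 21, a_{31} = 22, a_{32} = 27, a_{33} = 22, a_{34} = 22, a_{35} = 2, a_{36} = 9.
The sequence repeats with period 35.
(9949 - 0) mod 35 = 9, so a_{9949} = a_9 = 5.

5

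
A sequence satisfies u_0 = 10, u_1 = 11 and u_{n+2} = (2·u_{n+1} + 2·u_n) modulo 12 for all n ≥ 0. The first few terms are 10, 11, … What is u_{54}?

Computing terms: u_0 = 10,  u_1 = 11,  u_2 = 6,  u_3 = 10,  u_4 = 8,  u_5 = 0,  u_6 = 4,  u_7 = 8,  u_8 = 0.
Since (u_7, u_8) = (u_4, u_5) = (8, 0) (two consecutive terms determine the rest), the sequence is eventually periodic: after a pre-period of length 4 it cycles with period 3.
For n ≥ 4, u_n depends only on (n - 4) mod 3. (54 - 4) mod 3 = 2, so u_{54} = u_6 = 4.

4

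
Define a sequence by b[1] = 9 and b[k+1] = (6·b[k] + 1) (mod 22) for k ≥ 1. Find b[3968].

3

b[1] = 9, b[2] = 11, b[3] = 1, b[4] = 7, b[5] = 21, b[6] = 17, b[7] = 15, b[8] = 3, b[9] = 19, b[10] = 5, b[11] = 9.
The sequence repeats with period 10.
(3968 - 1) mod 10 = 7, so b[3968] = b[8] = 3.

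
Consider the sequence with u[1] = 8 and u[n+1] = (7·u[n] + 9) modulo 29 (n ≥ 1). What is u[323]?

8

Listing terms: u[1] = 8; u[2] = 7; u[3] = 0; u[4] = 9; u[5] = 14; u[6] = 20; u[7] = 4; u[8] = 8.
Since u[8] = u[1] = 8, the sequence is periodic with period 7.
(323 - 1) mod 7 = 0, so u[323] = u[1] = 8.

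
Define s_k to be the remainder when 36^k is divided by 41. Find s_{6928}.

18

Listing terms: s_0 = 1; s_1 = 36; s_2 = 25; s_3 = 39; s_4 = 10; s_5 = 32; s_6 = 4; s_7 = 21; s_8 = 18; s_9 = 33; s_{10} = 40; s_{11} = 5; s_{12} = 16; s_{13} = 2; s_{14} = 31; s_{15} = 9; s_{16} = 37; s_{17} = 20; s_{18} = 23; s_{19} = 8; s_{20} = 1.
The sequence repeats with period 20.
So s_{6928} = s_{0 + ((6928-0) mod 20)} = s_8 = 18.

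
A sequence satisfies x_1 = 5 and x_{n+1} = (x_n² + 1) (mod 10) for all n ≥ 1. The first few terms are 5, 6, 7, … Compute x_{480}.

2

Listing terms: x_1 = 5,  x_2 = 6,  x_3 = 7,  x_4 = 0,  x_5 = 1,  x_6 = 2,  x_7 = 5.
The sequence repeats with period 6.
(480 - 1) mod 6 = 5, so x_{480} = x_6 = 2.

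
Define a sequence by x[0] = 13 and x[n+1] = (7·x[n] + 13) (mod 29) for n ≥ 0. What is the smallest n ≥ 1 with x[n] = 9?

We have x[0] = 13,  x[1] = 17,  x[2] = 16,  x[3] = 9,  x[4] = 18,  x[5] = 23,  x[6] = 0,  x[7] = 13.
The sequence repeats with period 7.
The value 9 first appears (with n ≥ 1) at x[3].

3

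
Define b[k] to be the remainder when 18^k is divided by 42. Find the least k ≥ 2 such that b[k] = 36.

Listing terms: b[1] = 18; b[2] = 30; b[3] = 36; b[4] = 18.
The sequence repeats with period 3.
The value 36 first appears (with k ≥ 2) at b[3].

3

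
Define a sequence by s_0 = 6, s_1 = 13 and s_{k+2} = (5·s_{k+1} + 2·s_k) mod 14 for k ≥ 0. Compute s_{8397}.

Computing terms: s_0 = 6, s_1 = 13, s_2 = 7, s_3 = 5, s_4 = 11, s_5 = 9, s_6 = 11, s_7 = 3, s_8 = 9, s_9 = 9, s_{10} = 7, s_{11} = 11, s_{12} = 13, s_{13} = 3, s_{14} = 13, s_{15} = 1, s_{16} = 3, s_{17} = 3, s_{18} = 7, s_{19} = 13, s_{20} = 9, s_{21} = 1, s_{22} = 9, s_{23} = 5, s_{24} = 1, s_{25} = 1, s_{26} = 7, s_{27} = 9, s_{28} = 3, s_{29} = 5, s_{30} = 3, s_{31} = 11, s_{32} = 5, s_{33} = 5, s_{34} = 7, s_{35} = 3, s_{36} = 1, s_{37} = 11, s_{38} = 1, s_{39} = 13, s_{40} = 11, s_{41} = 11, s_{42} = 7, s_{43} = 1, s_{44} = 5, s_{45} = 13, s_{46} = 5, s_{47} = 9, s_{48} = 13, s_{49} = 13, s_{50} = 7.
Since (s_{49}, s_{50}) = (s_1, s_2) = (13, 7) (two consecutive terms determine the rest), the sequence is eventually periodic: after a pre-period of length 1 it cycles with period 48.
For k ≥ 1, s_k depends only on (k - 1) mod 48. (8397 - 1) mod 48 = 44, so s_{8397} = s_{45} = 13.

13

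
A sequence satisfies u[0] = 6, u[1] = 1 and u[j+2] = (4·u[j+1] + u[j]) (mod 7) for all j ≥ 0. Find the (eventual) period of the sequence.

16

Listing terms: u[0] = 6, u[1] = 1, u[2] = 3, u[3] = 6, u[4] = 6, u[5] = 2, u[6] = 0, u[7] = 2, u[8] = 1, u[9] = 6, u[10] = 4, u[11] = 1, u[12] = 1, u[13] = 5, u[14] = 0, u[15] = 5, u[16] = 6, u[17] = 1.
Since (u[16], u[17]) = (u[0], u[1]) = (6, 1) (two consecutive terms determine the rest), the sequence is periodic with period 16.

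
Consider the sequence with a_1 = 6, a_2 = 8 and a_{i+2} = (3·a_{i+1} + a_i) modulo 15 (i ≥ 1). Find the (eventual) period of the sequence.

Listing terms: a_1 = 6; a_2 = 8; a_3 = 0; a_4 = 8; a_5 = 9; a_6 = 5; a_7 = 9; a_8 = 2; a_9 = 0; a_{10} = 2; a_{11} = 6; a_{12} = 5; a_{13} = 6; a_{14} = 8.
The sequence repeats with period 12.

12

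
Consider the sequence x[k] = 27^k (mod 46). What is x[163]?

13

We have x[0] = 1,  x[1] = 27,  x[2] = 39,  x[3] = 41,  x[4] = 3,  x[5] = 35,  x[6] = 25,  x[7] = 31,  x[8] = 9,  x[9] = 13,  x[10] = 29,  x[11] = 1.
Since x[11] = x[0] = 1, the sequence is periodic with period 11.
So x[163] = x[0 + ((163-0) mod 11)] = x[9] = 13.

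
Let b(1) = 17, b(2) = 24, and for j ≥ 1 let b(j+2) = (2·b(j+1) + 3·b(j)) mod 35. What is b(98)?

b(1) = 17; b(2) = 24; b(3) = 29; b(4) = 25; b(5) = 32; b(6) = 34; b(7) = 24; b(8) = 10; b(9) = 22; b(10) = 4; b(11) = 4; b(12) = 20; b(13) = 17; b(14) = 24.
The sequence repeats with period 12.
(98 - 1) mod 12 = 1, so b(98) = b(2) = 24.

24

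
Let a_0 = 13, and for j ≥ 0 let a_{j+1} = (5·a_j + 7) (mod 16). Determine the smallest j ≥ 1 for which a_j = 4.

13

Computing terms: a_0 = 13,  a_1 = 8,  a_2 = 15,  a_3 = 2,  a_4 = 1,  a_5 = 12,  a_6 = 3,  a_7 = 6,  a_8 = 5,  a_9 = 0,  a_{10} = 7,  a_{11} = 10,  a_{12} = 9,  a_{13} = 4,  a_{14} = 11,  a_{15} = 14,  a_{16} = 13.
The sequence repeats with period 16.
The value 4 first appears (with j ≥ 1) at a_{13}.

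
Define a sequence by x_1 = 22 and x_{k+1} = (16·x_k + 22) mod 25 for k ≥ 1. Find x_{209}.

3

We have x_1 = 22,  x_2 = 24,  x_3 = 6,  x_4 = 18,  x_5 = 10,  x_6 = 7,  x_7 = 9,  x_8 = 16,  x_9 = 3,  x_{10} = 20,  x_{11} = 17,  x_{12} = 19,  x_{13} = 1,  x_{14} = 13,  x_{15} = 5,  x_{16} = 2,  x_{17} = 4,  x_{18} = 11,  x_{19} = 23,  x_{20} = 15,  x_{21} = 12,  x_{22} = 14,  x_{23} = 21,  x_{24} = 8,  x_{25} = 0,  x_{26} = 22.
Since x_{26} = x_1 = 22, the sequence is periodic with period 25.
(209 - 1) mod 25 = 8, so x_{209} = x_9 = 3.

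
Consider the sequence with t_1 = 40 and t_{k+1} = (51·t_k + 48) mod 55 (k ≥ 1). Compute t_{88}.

Listing terms: t_1 = 40,  t_2 = 53,  t_3 = 1,  t_4 = 44,  t_5 = 37,  t_6 = 10,  t_7 = 8,  t_8 = 16,  t_9 = 39,  t_{10} = 2,  t_{11} = 40.
The sequence repeats with period 10.
So t_{88} = t_{1 + ((88-1) mod 10)} = t_8 = 16.

16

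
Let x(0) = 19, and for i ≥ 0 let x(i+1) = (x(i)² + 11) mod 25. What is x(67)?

7

We have x(0) = 19, x(1) = 22, x(2) = 20, x(3) = 11, x(4) = 7, x(5) = 10, x(6) = 11.
Since x(6) = x(3) = 11, the sequence is eventually periodic: after a pre-period of length 3 it cycles with period 3.
For i ≥ 3, x(i) depends only on (i - 3) mod 3. (67 - 3) mod 3 = 1, so x(67) = x(4) = 7.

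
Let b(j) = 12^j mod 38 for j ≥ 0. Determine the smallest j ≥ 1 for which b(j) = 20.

6

Computing terms: b(0) = 1; b(1) = 12; b(2) = 30; b(3) = 18; b(4) = 26; b(5) = 8; b(6) = 20; b(7) = 12.
Since b(7) = b(1) = 12, the sequence is eventually periodic: after a pre-period of length 1 it cycles with period 6.
The value 20 first appears (with j ≥ 1) at b(6).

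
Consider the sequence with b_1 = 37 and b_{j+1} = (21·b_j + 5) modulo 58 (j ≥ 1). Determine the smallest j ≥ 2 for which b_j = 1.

b_1 = 37,  b_2 = 28,  b_3 = 13,  b_4 = 46,  b_5 = 43,  b_6 = 38,  b_7 = 49,  b_8 = 48,  b_9 = 27,  b_{10} = 50,  b_{11} = 11,  b_{12} = 4,  b_{13} = 31,  b_{14} = 18,  b_{15} = 35,  b_{16} = 44,  b_{17} = 1,  b_{18} = 26,  b_{19} = 29,  b_{20} = 34,  b_{21} = 23,  b_{22} = 24,  b_{23} = 45,  b_{24} = 22,  b_{25} = 3,  b_{26} = 10,  b_{27} = 41,  b_{28} = 54,  b_{29} = 37.
The sequence repeats with period 28.
The value 1 first appears (with j ≥ 2) at b_{17}.

17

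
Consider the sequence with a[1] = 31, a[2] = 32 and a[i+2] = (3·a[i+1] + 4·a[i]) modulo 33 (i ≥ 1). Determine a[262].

32

a[1] = 31,  a[2] = 32,  a[3] = 22,  a[4] = 29,  a[5] = 10,  a[6] = 14,  a[7] = 16,  a[8] = 5,  a[9] = 13,  a[10] = 26,  a[11] = 31,  a[12] = 32.
The sequence repeats with period 10.
(262 - 1) mod 10 = 1, so a[262] = a[2] = 32.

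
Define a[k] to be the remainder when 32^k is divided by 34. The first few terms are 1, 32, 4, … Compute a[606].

30

a[0] = 1, a[1] = 32, a[2] = 4, a[3] = 26, a[4] = 16, a[5] = 2, a[6] = 30, a[7] = 8, a[8] = 18, a[9] = 32.
Since a[9] = a[1] = 32, the sequence is eventually periodic: after a pre-period of length 1 it cycles with period 8.
For k ≥ 1, a[k] depends only on (k - 1) mod 8. (606 - 1) mod 8 = 5, so a[606] = a[6] = 30.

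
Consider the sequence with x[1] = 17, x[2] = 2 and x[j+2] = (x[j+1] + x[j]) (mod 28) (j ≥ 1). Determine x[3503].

x[1] = 17; x[2] = 2; x[3] = 19; x[4] = 21; x[5] = 12; x[6] = 5; x[7] = 17; x[8] = 22; x[9] = 11; x[10] = 5; x[11] = 16; x[12] = 21; x[13] = 9; x[14] = 2; x[15] = 11; x[16] = 13; x[17] = 24; x[18] = 9; x[19] = 5; x[20] = 14; x[21] = 19; x[22] = 5; x[23] = 24; x[24] = 1; x[25] = 25; x[26] = 26; x[27] = 23; x[28] = 21; x[29] = 16; x[30] = 9; x[31] = 25; x[32] = 6; x[33] = 3; x[34] = 9; x[35] = 12; x[36] = 21; x[37] = 5; x[38] = 26; x[39] = 3; x[40] = 1; x[41] = 4; x[42] = 5; x[43] = 9; x[44] = 14; x[45] = 23; x[46] = 9; x[47] = 4; x[48] = 13; x[49] = 17; x[50] = 2.
The sequence repeats with period 48.
So x[3503] = x[1 + ((3503-1) mod 48)] = x[47] = 4.

4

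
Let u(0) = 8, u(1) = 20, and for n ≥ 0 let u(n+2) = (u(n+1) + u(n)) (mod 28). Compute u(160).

8

Computing terms: u(0) = 8, u(1) = 20, u(2) = 0, u(3) = 20, u(4) = 20, u(5) = 12, u(6) = 4, u(7) = 16, u(8) = 20, u(9) = 8, u(10) = 0, u(11) = 8, u(12) = 8, u(13) = 16, u(14) = 24, u(15) = 12, u(16) = 8, u(17) = 20.
The sequence repeats with period 16.
(160 - 0) mod 16 = 0, so u(160) = u(0) = 8.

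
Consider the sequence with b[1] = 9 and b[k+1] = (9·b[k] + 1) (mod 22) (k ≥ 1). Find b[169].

Computing terms: b[1] = 9,  b[2] = 16,  b[3] = 13,  b[4] = 8,  b[5] = 7,  b[6] = 20,  b[7] = 5,  b[8] = 2,  b[9] = 19,  b[10] = 18,  b[11] = 9.
The sequence repeats with period 10.
(169 - 1) mod 10 = 8, so b[169] = b[9] = 19.

19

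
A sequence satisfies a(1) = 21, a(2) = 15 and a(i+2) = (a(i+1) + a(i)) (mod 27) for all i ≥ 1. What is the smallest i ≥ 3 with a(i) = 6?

5

We have a(1) = 21; a(2) = 15; a(3) = 9; a(4) = 24; a(5) = 6; a(6) = 3; a(7) = 9; a(8) = 12; a(9) = 21; a(10) = 6; a(11) = 0; a(12) = 6; a(13) = 6; a(14) = 12; a(15) = 18; a(16) = 3; a(17) = 21; a(18) = 24; a(19) = 18; a(20) = 15; a(21) = 6; a(22) = 21; a(23) = 0; a(24) = 21; a(25) = 21; a(26) = 15.
The sequence repeats with period 24.
The value 6 first appears (with i ≥ 3) at a(5).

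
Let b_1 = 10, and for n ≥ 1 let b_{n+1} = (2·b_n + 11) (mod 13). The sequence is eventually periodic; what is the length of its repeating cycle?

Computing terms: b_1 = 10,  b_2 = 5,  b_3 = 8,  b_4 = 1,  b_5 = 0,  b_6 = 11,  b_7 = 7,  b_8 = 12,  b_9 = 9,  b_{10} = 3,  b_{11} = 4,  b_{12} = 6,  b_{13} = 10.
Since b_{13} = b_1 = 10, the sequence is periodic with period 12.

12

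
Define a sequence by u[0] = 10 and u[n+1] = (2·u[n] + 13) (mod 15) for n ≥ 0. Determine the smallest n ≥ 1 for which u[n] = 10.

Listing terms: u[0] = 10; u[1] = 3; u[2] = 4; u[3] = 6; u[4] = 10.
The sequence repeats with period 4.
The value 10 next appears (with n ≥ 1) at u[4].

4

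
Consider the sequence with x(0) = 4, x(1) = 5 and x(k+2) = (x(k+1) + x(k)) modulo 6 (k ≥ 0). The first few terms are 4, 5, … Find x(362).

3

Listing terms: x(0) = 4,  x(1) = 5,  x(2) = 3,  x(3) = 2,  x(4) = 5,  x(5) = 1,  x(6) = 0,  x(7) = 1,  x(8) = 1,  x(9) = 2,  x(10) = 3,  x(11) = 5,  x(12) = 2,  x(13) = 1,  x(14) = 3,  x(15) = 4,  x(16) = 1,  x(17) = 5,  x(18) = 0,  x(19) = 5,  x(20) = 5,  x(21) = 4,  x(22) = 3,  x(23) = 1,  x(24) = 4,  x(25) = 5.
The sequence repeats with period 24.
(362 - 0) mod 24 = 2, so x(362) = x(2) = 3.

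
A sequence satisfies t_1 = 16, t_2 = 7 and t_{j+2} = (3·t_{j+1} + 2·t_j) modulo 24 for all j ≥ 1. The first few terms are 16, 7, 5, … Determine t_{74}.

13

Listing terms: t_1 = 16; t_2 = 7; t_3 = 5; t_4 = 5; t_5 = 1; t_6 = 13; t_7 = 17; t_8 = 5; t_9 = 1.
Since (t_8, t_9) = (t_4, t_5) = (5, 1) (two consecutive terms determine the rest), the sequence is eventually periodic: after a pre-period of length 3 it cycles with period 4.
For j ≥ 4, t_j depends only on (j - 4) mod 4. (74 - 4) mod 4 = 2, so t_{74} = t_6 = 13.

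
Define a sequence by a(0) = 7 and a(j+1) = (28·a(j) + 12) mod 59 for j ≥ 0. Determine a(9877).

Listing terms: a(0) = 7; a(1) = 31; a(2) = 54; a(3) = 49; a(4) = 27; a(5) = 1; a(6) = 40; a(7) = 11; a(8) = 25; a(9) = 4; a(10) = 6; a(11) = 3; a(12) = 37; a(13) = 45; a(14) = 33; a(15) = 51; a(16) = 24; a(17) = 35; a(18) = 48; a(19) = 58; a(20) = 43; a(21) = 36; a(22) = 17; a(23) = 16; a(24) = 47; a(25) = 30; a(26) = 26; a(27) = 32; a(28) = 23; a(29) = 7.
Since a(29) = a(0) = 7, the sequence is periodic with period 29.
So a(9877) = a(0 + ((9877-0) mod 29)) = a(17) = 35.

35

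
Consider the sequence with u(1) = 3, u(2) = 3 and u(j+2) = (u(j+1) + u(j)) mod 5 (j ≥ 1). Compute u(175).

0

u(1) = 3,  u(2) = 3,  u(3) = 1,  u(4) = 4,  u(5) = 0,  u(6) = 4,  u(7) = 4,  u(8) = 3,  u(9) = 2,  u(10) = 0,  u(11) = 2,  u(12) = 2,  u(13) = 4,  u(14) = 1,  u(15) = 0,  u(16) = 1,  u(17) = 1,  u(18) = 2,  u(19) = 3,  u(20) = 0,  u(21) = 3,  u(22) = 3.
Since (u(21), u(22)) = (u(1), u(2)) = (3, 3) (two consecutive terms determine the rest), the sequence is periodic with period 20.
So u(175) = u(1 + ((175-1) mod 20)) = u(15) = 0.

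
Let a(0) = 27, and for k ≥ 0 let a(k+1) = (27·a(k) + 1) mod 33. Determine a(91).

Computing terms: a(0) = 27,  a(1) = 4,  a(2) = 10,  a(3) = 7,  a(4) = 25,  a(5) = 16,  a(6) = 4.
Since a(6) = a(1) = 4, the sequence is eventually periodic: after a pre-period of length 1 it cycles with period 5.
For k ≥ 1, a(k) depends only on (k - 1) mod 5. (91 - 1) mod 5 = 0, so a(91) = a(1) = 4.

4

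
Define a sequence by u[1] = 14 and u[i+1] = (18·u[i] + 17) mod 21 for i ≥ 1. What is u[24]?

u[1] = 14; u[2] = 17; u[3] = 8; u[4] = 14.
The sequence repeats with period 3.
(24 - 1) mod 3 = 2, so u[24] = u[3] = 8.

8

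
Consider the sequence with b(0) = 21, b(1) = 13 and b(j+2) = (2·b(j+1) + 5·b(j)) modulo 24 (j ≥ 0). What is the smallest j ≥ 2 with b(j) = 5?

5

Computing terms: b(0) = 21, b(1) = 13, b(2) = 11, b(3) = 15, b(4) = 13, b(5) = 5, b(6) = 3, b(7) = 7, b(8) = 5, b(9) = 21, b(10) = 19, b(11) = 23, b(12) = 21, b(13) = 13.
Since (b(12), b(13)) = (b(0), b(1)) = (21, 13) (two consecutive terms determine the rest), the sequence is periodic with period 12.
The value 5 first appears (with j ≥ 2) at b(5).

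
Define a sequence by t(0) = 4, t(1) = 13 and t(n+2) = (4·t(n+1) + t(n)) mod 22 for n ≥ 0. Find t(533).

t(0) = 4, t(1) = 13, t(2) = 12, t(3) = 17, t(4) = 14, t(5) = 7, t(6) = 20, t(7) = 21, t(8) = 16, t(9) = 19, t(10) = 4, t(11) = 13.
Since (t(10), t(11)) = (t(0), t(1)) = (4, 13) (two consecutive terms determine the rest), the sequence is periodic with period 10.
(533 - 0) mod 10 = 3, so t(533) = t(3) = 17.

17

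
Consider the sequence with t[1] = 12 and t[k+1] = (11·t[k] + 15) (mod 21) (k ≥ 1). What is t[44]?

Computing terms: t[1] = 12; t[2] = 0; t[3] = 15; t[4] = 12.
Since t[4] = t[1] = 12, the sequence is periodic with period 3.
(44 - 1) mod 3 = 1, so t[44] = t[2] = 0.

0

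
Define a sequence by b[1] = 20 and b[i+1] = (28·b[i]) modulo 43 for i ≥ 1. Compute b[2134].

b[1] = 20,  b[2] = 1,  b[3] = 28,  b[4] = 10,  b[5] = 22,  b[6] = 14,  b[7] = 5,  b[8] = 11,  b[9] = 7,  b[10] = 24,  b[11] = 27,  b[12] = 25,  b[13] = 12,  b[14] = 35,  b[15] = 34,  b[16] = 6,  b[17] = 39,  b[18] = 17,  b[19] = 3,  b[20] = 41,  b[21] = 30,  b[22] = 23,  b[23] = 42,  b[24] = 15,  b[25] = 33,  b[26] = 21,  b[27] = 29,  b[28] = 38,  b[29] = 32,  b[30] = 36,  b[31] = 19,  b[32] = 16,  b[33] = 18,  b[34] = 31,  b[35] = 8,  b[36] = 9,  b[37] = 37,  b[38] = 4,  b[39] = 26,  b[40] = 40,  b[41] = 2,  b[42] = 13,  b[43] = 20.
Since b[43] = b[1] = 20, the sequence is periodic with period 42.
So b[2134] = b[1 + ((2134-1) mod 42)] = b[34] = 31.

31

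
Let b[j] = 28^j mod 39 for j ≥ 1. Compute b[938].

4

Computing terms: b[1] = 28, b[2] = 4, b[3] = 34, b[4] = 16, b[5] = 19, b[6] = 25, b[7] = 37, b[8] = 22, b[9] = 31, b[10] = 10, b[11] = 7, b[12] = 1, b[13] = 28.
The sequence repeats with period 12.
So b[938] = b[1 + ((938-1) mod 12)] = b[2] = 4.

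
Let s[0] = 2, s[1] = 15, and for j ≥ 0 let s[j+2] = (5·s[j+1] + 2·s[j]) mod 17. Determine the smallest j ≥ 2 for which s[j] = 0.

Computing terms: s[0] = 2,  s[1] = 15,  s[2] = 11,  s[3] = 0,  s[4] = 5,  s[5] = 8,  s[6] = 16,  s[7] = 11,  s[8] = 2,  s[9] = 15.
Since (s[8], s[9]) = (s[0], s[1]) = (2, 15) (two consecutive terms determine the rest), the sequence is periodic with period 8.
The value 0 first appears (with j ≥ 2) at s[3].

3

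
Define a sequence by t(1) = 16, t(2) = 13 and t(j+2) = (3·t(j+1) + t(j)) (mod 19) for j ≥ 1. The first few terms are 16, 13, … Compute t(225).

0

We have t(1) = 16; t(2) = 13; t(3) = 17; t(4) = 7; t(5) = 0; t(6) = 7; t(7) = 2; t(8) = 13; t(9) = 3; t(10) = 3; t(11) = 12; t(12) = 1; t(13) = 15; t(14) = 8; t(15) = 1; t(16) = 11; t(17) = 15; t(18) = 18; t(19) = 12; t(20) = 16; t(21) = 3; t(22) = 6; t(23) = 2; t(24) = 12; t(25) = 0; t(26) = 12; t(27) = 17; t(28) = 6; t(29) = 16; t(30) = 16; t(31) = 7; t(32) = 18; t(33) = 4; t(34) = 11; t(35) = 18; t(36) = 8; t(37) = 4; t(38) = 1; t(39) = 7; t(40) = 3; t(41) = 16; t(42) = 13.
Since (t(41), t(42)) = (t(1), t(2)) = (16, 13) (two consecutive terms determine the rest), the sequence is periodic with period 40.
(225 - 1) mod 40 = 24, so t(225) = t(25) = 0.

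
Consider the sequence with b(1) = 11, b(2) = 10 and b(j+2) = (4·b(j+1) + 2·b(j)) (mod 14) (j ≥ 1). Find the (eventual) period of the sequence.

We have b(1) = 11,  b(2) = 10,  b(3) = 6,  b(4) = 2,  b(5) = 6,  b(6) = 0,  b(7) = 12,  b(8) = 6,  b(9) = 6,  b(10) = 8,  b(11) = 2,  b(12) = 10,  b(13) = 2,  b(14) = 0,  b(15) = 4,  b(16) = 2,  b(17) = 2,  b(18) = 12,  b(19) = 10,  b(20) = 8,  b(21) = 10,  b(22) = 0,  b(23) = 6,  b(24) = 10,  b(25) = 10,  b(26) = 4,  b(27) = 8,  b(28) = 12,  b(29) = 8,  b(30) = 0,  b(31) = 2,  b(32) = 8,  b(33) = 8,  b(34) = 6,  b(35) = 12,  b(36) = 4,  b(37) = 12,  b(38) = 0,  b(39) = 10,  b(40) = 12,  b(41) = 12,  b(42) = 2,  b(43) = 4,  b(44) = 6,  b(45) = 4,  b(46) = 0,  b(47) = 8,  b(48) = 4,  b(49) = 4,  b(50) = 10,  b(51) = 6.
Since (b(50), b(51)) = (b(2), b(3)) = (10, 6) (two consecutive terms determine the rest), the sequence is eventually periodic: after a pre-period of length 1 it cycles with period 48.

48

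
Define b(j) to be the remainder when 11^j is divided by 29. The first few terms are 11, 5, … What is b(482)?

9

Listing terms: b(1) = 11, b(2) = 5, b(3) = 26, b(4) = 25, b(5) = 14, b(6) = 9, b(7) = 12, b(8) = 16, b(9) = 2, b(10) = 22, b(11) = 10, b(12) = 23, b(13) = 21, b(14) = 28, b(15) = 18, b(16) = 24, b(17) = 3, b(18) = 4, b(19) = 15, b(20) = 20, b(21) = 17, b(22) = 13, b(23) = 27, b(24) = 7, b(25) = 19, b(26) = 6, b(27) = 8, b(28) = 1, b(29) = 11.
Since b(29) = b(1) = 11, the sequence is periodic with period 28.
(482 - 1) mod 28 = 5, so b(482) = b(6) = 9.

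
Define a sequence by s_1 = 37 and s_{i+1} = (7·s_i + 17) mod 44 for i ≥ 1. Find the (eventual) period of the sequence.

10

Listing terms: s_1 = 37,  s_2 = 12,  s_3 = 13,  s_4 = 20,  s_5 = 25,  s_6 = 16,  s_7 = 41,  s_8 = 40,  s_9 = 33,  s_{10} = 28,  s_{11} = 37.
The sequence repeats with period 10.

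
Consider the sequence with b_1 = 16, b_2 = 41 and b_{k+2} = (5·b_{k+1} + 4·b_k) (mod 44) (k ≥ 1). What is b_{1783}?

Listing terms: b_1 = 16, b_2 = 41, b_3 = 5, b_4 = 13, b_5 = 41, b_6 = 37, b_7 = 41, b_8 = 1, b_9 = 37, b_{10} = 13, b_{11} = 37, b_{12} = 17, b_{13} = 13, b_{14} = 1, b_{15} = 13, b_{16} = 25, b_{17} = 1, b_{18} = 17, b_{19} = 1, b_{20} = 29, b_{21} = 17, b_{22} = 25, b_{23} = 17, b_{24} = 9, b_{25} = 25, b_{26} = 29, b_{27} = 25, b_{28} = 21, b_{29} = 29, b_{30} = 9, b_{31} = 29, b_{32} = 5, b_{33} = 9, b_{34} = 21, b_{35} = 9, b_{36} = 41, b_{37} = 21, b_{38} = 5, b_{39} = 21, b_{40} = 37, b_{41} = 5, b_{42} = 41, b_{43} = 5.
Since (b_{42}, b_{43}) = (b_2, b_3) = (41, 5) (two consecutive terms determine the rest), the sequence is eventually periodic: after a pre-period of length 1 it cycles with period 40.
For k ≥ 2, b_k depends only on (k - 2) mod 40. (1783 - 2) mod 40 = 21, so b_{1783} = b_{23} = 17.

17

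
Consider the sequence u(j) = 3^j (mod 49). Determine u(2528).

44

We have u(0) = 1,  u(1) = 3,  u(2) = 9,  u(3) = 27,  u(4) = 32,  u(5) = 47,  u(6) = 43,  u(7) = 31,  u(8) = 44,  u(9) = 34,  u(10) = 4,  u(11) = 12,  u(12) = 36,  u(13) = 10,  u(14) = 30,  u(15) = 41,  u(16) = 25,  u(17) = 26,  u(18) = 29,  u(19) = 38,  u(20) = 16,  u(21) = 48,  u(22) = 46,  u(23) = 40,  u(24) = 22,  u(25) = 17,  u(26) = 2,  u(27) = 6,  u(28) = 18,  u(29) = 5,  u(30) = 15,  u(31) = 45,  u(32) = 37,  u(33) = 13,  u(34) = 39,  u(35) = 19,  u(36) = 8,  u(37) = 24,  u(38) = 23,  u(39) = 20,  u(40) = 11,  u(41) = 33,  u(42) = 1.
The sequence repeats with period 42.
So u(2528) = u(0 + ((2528-0) mod 42)) = u(8) = 44.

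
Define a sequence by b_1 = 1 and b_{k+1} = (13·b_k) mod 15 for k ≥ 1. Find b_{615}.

4

Listing terms: b_1 = 1; b_2 = 13; b_3 = 4; b_4 = 7; b_5 = 1.
The sequence repeats with period 4.
(615 - 1) mod 4 = 2, so b_{615} = b_3 = 4.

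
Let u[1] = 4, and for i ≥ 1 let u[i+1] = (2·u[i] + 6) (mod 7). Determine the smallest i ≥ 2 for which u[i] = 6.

3

Computing terms: u[1] = 4, u[2] = 0, u[3] = 6, u[4] = 4.
The sequence repeats with period 3.
The value 6 first appears (with i ≥ 2) at u[3].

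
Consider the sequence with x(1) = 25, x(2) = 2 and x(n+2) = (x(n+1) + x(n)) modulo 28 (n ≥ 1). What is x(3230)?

x(1) = 25,  x(2) = 2,  x(3) = 27,  x(4) = 1,  x(5) = 0,  x(6) = 1,  x(7) = 1,  x(8) = 2,  x(9) = 3,  x(10) = 5,  x(11) = 8,  x(12) = 13,  x(13) = 21,  x(14) = 6,  x(15) = 27,  x(16) = 5,  x(17) = 4,  x(18) = 9,  x(19) = 13,  x(20) = 22,  x(21) = 7,  x(22) = 1,  x(23) = 8,  x(24) = 9,  x(25) = 17,  x(26) = 26,  x(27) = 15,  x(28) = 13,  x(29) = 0,  x(30) = 13,  x(31) = 13,  x(32) = 26,  x(33) = 11,  x(34) = 9,  x(35) = 20,  x(36) = 1,  x(37) = 21,  x(38) = 22,  x(39) = 15,  x(40) = 9,  x(41) = 24,  x(42) = 5,  x(43) = 1,  x(44) = 6,  x(45) = 7,  x(46) = 13,  x(47) = 20,  x(48) = 5,  x(49) = 25,  x(50) = 2.
Since (x(49), x(50)) = (x(1), x(2)) = (25, 2) (two consecutive terms determine the rest), the sequence is periodic with period 48.
So x(3230) = x(1 + ((3230-1) mod 48)) = x(14) = 6.

6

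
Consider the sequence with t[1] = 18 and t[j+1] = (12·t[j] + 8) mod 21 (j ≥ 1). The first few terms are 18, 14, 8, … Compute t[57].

8

Computing terms: t[1] = 18, t[2] = 14, t[3] = 8, t[4] = 20, t[5] = 17, t[6] = 2, t[7] = 11, t[8] = 14.
Since t[8] = t[2] = 14, the sequence is eventually periodic: after a pre-period of length 1 it cycles with period 6.
For j ≥ 2, t[j] depends only on (j - 2) mod 6. (57 - 2) mod 6 = 1, so t[57] = t[3] = 8.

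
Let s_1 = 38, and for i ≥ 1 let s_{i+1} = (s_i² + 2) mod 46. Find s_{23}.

s_1 = 38; s_2 = 20; s_3 = 34; s_4 = 8; s_5 = 20.
Since s_5 = s_2 = 20, the sequence is eventually periodic: after a pre-period of length 1 it cycles with period 3.
For i ≥ 2, s_i depends only on (i - 2) mod 3. (23 - 2) mod 3 = 0, so s_{23} = s_2 = 20.

20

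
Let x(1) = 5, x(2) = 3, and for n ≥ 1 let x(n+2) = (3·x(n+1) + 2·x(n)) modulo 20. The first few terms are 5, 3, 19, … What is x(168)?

We have x(1) = 5,  x(2) = 3,  x(3) = 19,  x(4) = 3,  x(5) = 7,  x(6) = 7,  x(7) = 15,  x(8) = 19,  x(9) = 7,  x(10) = 19,  x(11) = 11,  x(12) = 11,  x(13) = 15,  x(14) = 7,  x(15) = 11,  x(16) = 7,  x(17) = 3,  x(18) = 3,  x(19) = 15,  x(20) = 11,  x(21) = 3,  x(22) = 11,  x(23) = 19,  x(24) = 19,  x(25) = 15,  x(26) = 3,  x(27) = 19.
Since (x(26), x(27)) = (x(2), x(3)) = (3, 19) (two consecutive terms determine the rest), the sequence is eventually periodic: after a pre-period of length 1 it cycles with period 24.
For n ≥ 2, x(n) depends only on (n - 2) mod 24. (168 - 2) mod 24 = 22, so x(168) = x(24) = 19.

19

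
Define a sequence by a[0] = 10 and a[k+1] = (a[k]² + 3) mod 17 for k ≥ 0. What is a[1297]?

We have a[0] = 10,  a[1] = 1,  a[2] = 4,  a[3] = 2,  a[4] = 7,  a[5] = 1.
Since a[5] = a[1] = 1, the sequence is eventually periodic: after a pre-period of length 1 it cycles with period 4.
For k ≥ 1, a[k] depends only on (k - 1) mod 4. (1297 - 1) mod 4 = 0, so a[1297] = a[1] = 1.

1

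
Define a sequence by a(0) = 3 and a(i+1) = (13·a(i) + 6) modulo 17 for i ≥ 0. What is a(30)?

13

Listing terms: a(0) = 3, a(1) = 11, a(2) = 13, a(3) = 5, a(4) = 3.
Since a(4) = a(0) = 3, the sequence is periodic with period 4.
So a(30) = a(0 + ((30-0) mod 4)) = a(2) = 13.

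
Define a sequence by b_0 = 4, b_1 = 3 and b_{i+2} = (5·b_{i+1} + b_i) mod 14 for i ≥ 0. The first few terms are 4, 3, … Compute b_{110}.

5

Listing terms: b_0 = 4, b_1 = 3, b_2 = 5, b_3 = 0, b_4 = 5, b_5 = 11, b_6 = 4, b_7 = 3.
Since (b_6, b_7) = (b_0, b_1) = (4, 3) (two consecutive terms determine the rest), the sequence is periodic with period 6.
So b_{110} = b_{0 + ((110-0) mod 6)} = b_2 = 5.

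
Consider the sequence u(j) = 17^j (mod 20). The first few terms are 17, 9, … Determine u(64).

Computing terms: u(1) = 17,  u(2) = 9,  u(3) = 13,  u(4) = 1,  u(5) = 17.
The sequence repeats with period 4.
So u(64) = u(1 + ((64-1) mod 4)) = u(4) = 1.

1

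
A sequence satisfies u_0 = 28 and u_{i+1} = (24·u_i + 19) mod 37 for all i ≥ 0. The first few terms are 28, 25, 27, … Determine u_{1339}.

Listing terms: u_0 = 28,  u_1 = 25,  u_2 = 27,  u_3 = 1,  u_4 = 6,  u_5 = 15,  u_6 = 9,  u_7 = 13,  u_8 = 35,  u_9 = 8,  u_{10} = 26,  u_{11} = 14,  u_{12} = 22,  u_{13} = 29,  u_{14} = 12,  u_{15} = 11,  u_{16} = 24,  u_{17} = 3,  u_{18} = 17,  u_{19} = 20,  u_{20} = 18,  u_{21} = 7,  u_{22} = 2,  u_{23} = 30,  u_{24} = 36,  u_{25} = 32,  u_{26} = 10,  u_{27} = 0,  u_{28} = 19,  u_{29} = 31,  u_{30} = 23,  u_{31} = 16,  u_{32} = 33,  u_{33} = 34,  u_{34} = 21,  u_{35} = 5,  u_{36} = 28.
The sequence repeats with period 36.
So u_{1339} = u_{0 + ((1339-0) mod 36)} = u_7 = 13.

13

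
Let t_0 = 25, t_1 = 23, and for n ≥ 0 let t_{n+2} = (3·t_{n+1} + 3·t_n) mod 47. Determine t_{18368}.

38

We have t_0 = 25, t_1 = 23, t_2 = 3, t_3 = 31, t_4 = 8, t_5 = 23, t_6 = 46, t_7 = 19, t_8 = 7, t_9 = 31, t_{10} = 20, t_{11} = 12, t_{12} = 2, t_{13} = 42, t_{14} = 38, t_{15} = 5, t_{16} = 35, t_{17} = 26, t_{18} = 42, t_{19} = 16, t_{20} = 33, t_{21} = 6, t_{22} = 23, t_{23} = 40, t_{24} = 1, t_{25} = 29, t_{26} = 43, t_{27} = 28, t_{28} = 25, t_{29} = 18, t_{30} = 35, t_{31} = 18, t_{32} = 18, t_{33} = 14, t_{34} = 2, t_{35} = 1, t_{36} = 9, t_{37} = 30, t_{38} = 23, t_{39} = 18, t_{40} = 29, t_{41} = 0, t_{42} = 40, t_{43} = 26, t_{44} = 10, t_{45} = 14, t_{46} = 25, t_{47} = 23.
Since (t_{46}, t_{47}) = (t_0, t_1) = (25, 23) (two consecutive terms determine the rest), the sequence is periodic with period 46.
So t_{18368} = t_{0 + ((18368-0) mod 46)} = t_{14} = 38.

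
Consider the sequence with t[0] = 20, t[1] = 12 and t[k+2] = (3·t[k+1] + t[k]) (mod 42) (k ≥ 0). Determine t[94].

38

Listing terms: t[0] = 20; t[1] = 12; t[2] = 14; t[3] = 12; t[4] = 8; t[5] = 36; t[6] = 32; t[7] = 6; t[8] = 8; t[9] = 30; t[10] = 14; t[11] = 30; t[12] = 20; t[13] = 6; t[14] = 38; t[15] = 36; t[16] = 20; t[17] = 12.
The sequence repeats with period 16.
(94 - 0) mod 16 = 14, so t[94] = t[14] = 38.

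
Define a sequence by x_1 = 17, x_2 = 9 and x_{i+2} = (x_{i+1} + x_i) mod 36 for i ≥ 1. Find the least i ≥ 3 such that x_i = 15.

10

Listing terms: x_1 = 17, x_2 = 9, x_3 = 26, x_4 = 35, x_5 = 25, x_6 = 24, x_7 = 13, x_8 = 1, x_9 = 14, x_{10} = 15, x_{11} = 29, x_{12} = 8, x_{13} = 1, x_{14} = 9, x_{15} = 10, x_{16} = 19, x_{17} = 29, x_{18} = 12, x_{19} = 5, x_{20} = 17, x_{21} = 22, x_{22} = 3, x_{23} = 25, x_{24} = 28, x_{25} = 17, x_{26} = 9.
Since (x_{25}, x_{26}) = (x_1, x_2) = (17, 9) (two consecutive terms determine the rest), the sequence is periodic with period 24.
The value 15 first appears (with i ≥ 3) at x_{10}.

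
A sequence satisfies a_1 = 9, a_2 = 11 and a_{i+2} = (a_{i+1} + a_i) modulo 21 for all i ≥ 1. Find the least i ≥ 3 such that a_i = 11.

18

a_1 = 9,  a_2 = 11,  a_3 = 20,  a_4 = 10,  a_5 = 9,  a_6 = 19,  a_7 = 7,  a_8 = 5,  a_9 = 12,  a_{10} = 17,  a_{11} = 8,  a_{12} = 4,  a_{13} = 12,  a_{14} = 16,  a_{15} = 7,  a_{16} = 2,  a_{17} = 9,  a_{18} = 11.
The sequence repeats with period 16.
The value 11 next appears (with i ≥ 3) at a_{18}.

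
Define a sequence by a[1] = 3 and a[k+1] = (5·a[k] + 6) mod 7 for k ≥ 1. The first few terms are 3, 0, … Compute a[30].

5

Listing terms: a[1] = 3, a[2] = 0, a[3] = 6, a[4] = 1, a[5] = 4, a[6] = 5, a[7] = 3.
The sequence repeats with period 6.
So a[30] = a[1 + ((30-1) mod 6)] = a[6] = 5.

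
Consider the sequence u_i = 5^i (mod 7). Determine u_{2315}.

Listing terms: u_1 = 5, u_2 = 4, u_3 = 6, u_4 = 2, u_5 = 3, u_6 = 1, u_7 = 5.
Since u_7 = u_1 = 5, the sequence is periodic with period 6.
So u_{2315} = u_{1 + ((2315-1) mod 6)} = u_5 = 3.

3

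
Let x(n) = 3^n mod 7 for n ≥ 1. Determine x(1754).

2

We have x(1) = 3,  x(2) = 2,  x(3) = 6,  x(4) = 4,  x(5) = 5,  x(6) = 1,  x(7) = 3.
Since x(7) = x(1) = 3, the sequence is periodic with period 6.
So x(1754) = x(1 + ((1754-1) mod 6)) = x(2) = 2.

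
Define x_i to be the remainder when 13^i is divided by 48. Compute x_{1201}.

13

We have x_1 = 13, x_2 = 25, x_3 = 37, x_4 = 1, x_5 = 13.
The sequence repeats with period 4.
So x_{1201} = x_{1 + ((1201-1) mod 4)} = x_1 = 13.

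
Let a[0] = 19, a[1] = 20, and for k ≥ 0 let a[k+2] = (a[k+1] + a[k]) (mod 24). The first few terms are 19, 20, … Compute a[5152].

10

a[0] = 19,  a[1] = 20,  a[2] = 15,  a[3] = 11,  a[4] = 2,  a[5] = 13,  a[6] = 15,  a[7] = 4,  a[8] = 19,  a[9] = 23,  a[10] = 18,  a[11] = 17,  a[12] = 11,  a[13] = 4,  a[14] = 15,  a[15] = 19,  a[16] = 10,  a[17] = 5,  a[18] = 15,  a[19] = 20,  a[20] = 11,  a[21] = 7,  a[22] = 18,  a[23] = 1,  a[24] = 19,  a[25] = 20.
Since (a[24], a[25]) = (a[0], a[1]) = (19, 20) (two consecutive terms determine the rest), the sequence is periodic with period 24.
(5152 - 0) mod 24 = 16, so a[5152] = a[16] = 10.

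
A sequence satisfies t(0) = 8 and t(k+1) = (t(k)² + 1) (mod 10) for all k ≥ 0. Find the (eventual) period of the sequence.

6

Listing terms: t(0) = 8, t(1) = 5, t(2) = 6, t(3) = 7, t(4) = 0, t(5) = 1, t(6) = 2, t(7) = 5.
Since t(7) = t(1) = 5, the sequence is eventually periodic: after a pre-period of length 1 it cycles with period 6.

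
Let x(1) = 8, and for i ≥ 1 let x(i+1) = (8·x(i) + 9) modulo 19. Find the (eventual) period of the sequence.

Computing terms: x(1) = 8; x(2) = 16; x(3) = 4; x(4) = 3; x(5) = 14; x(6) = 7; x(7) = 8.
The sequence repeats with period 6.

6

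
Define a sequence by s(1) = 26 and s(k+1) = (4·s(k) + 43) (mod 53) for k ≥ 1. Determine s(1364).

24

Computing terms: s(1) = 26, s(2) = 41, s(3) = 48, s(4) = 23, s(5) = 29, s(6) = 0, s(7) = 43, s(8) = 3, s(9) = 2, s(10) = 51, s(11) = 35, s(12) = 24, s(13) = 33, s(14) = 16, s(15) = 1, s(16) = 47, s(17) = 19, s(18) = 13, s(19) = 42, s(20) = 52, s(21) = 39, s(22) = 40, s(23) = 44, s(24) = 7, s(25) = 18, s(26) = 9, s(27) = 26.
Since s(27) = s(1) = 26, the sequence is periodic with period 26.
(1364 - 1) mod 26 = 11, so s(1364) = s(12) = 24.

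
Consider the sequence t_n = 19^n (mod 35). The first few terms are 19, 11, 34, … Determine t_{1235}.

We have t_1 = 19; t_2 = 11; t_3 = 34; t_4 = 16; t_5 = 24; t_6 = 1; t_7 = 19.
Since t_7 = t_1 = 19, the sequence is periodic with period 6.
(1235 - 1) mod 6 = 4, so t_{1235} = t_5 = 24.

24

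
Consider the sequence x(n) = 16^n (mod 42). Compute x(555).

22

Computing terms: x(1) = 16, x(2) = 4, x(3) = 22, x(4) = 16.
Since x(4) = x(1) = 16, the sequence is periodic with period 3.
(555 - 1) mod 3 = 2, so x(555) = x(3) = 22.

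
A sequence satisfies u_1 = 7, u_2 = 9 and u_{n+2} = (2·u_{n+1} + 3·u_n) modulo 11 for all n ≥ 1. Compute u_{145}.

8

u_1 = 7, u_2 = 9, u_3 = 6, u_4 = 6, u_5 = 8, u_6 = 1, u_7 = 4, u_8 = 0, u_9 = 1, u_{10} = 2, u_{11} = 7, u_{12} = 9.
The sequence repeats with period 10.
(145 - 1) mod 10 = 4, so u_{145} = u_5 = 8.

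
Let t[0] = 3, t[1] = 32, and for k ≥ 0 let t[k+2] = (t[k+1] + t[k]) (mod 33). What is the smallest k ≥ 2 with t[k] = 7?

Computing terms: t[0] = 3,  t[1] = 32,  t[2] = 2,  t[3] = 1,  t[4] = 3,  t[5] = 4,  t[6] = 7,  t[7] = 11,  t[8] = 18,  t[9] = 29,  t[10] = 14,  t[11] = 10,  t[12] = 24,  t[13] = 1,  t[14] = 25,  t[15] = 26,  t[16] = 18,  t[17] = 11,  t[18] = 29,  t[19] = 7,  t[20] = 3,  t[21] = 10,  t[22] = 13,  t[23] = 23,  t[24] = 3,  t[25] = 26,  t[26] = 29,  t[27] = 22,  t[28] = 18,  t[29] = 7,  t[30] = 25,  t[31] = 32,  t[32] = 24,  t[33] = 23,  t[34] = 14,  t[35] = 4,  t[36] = 18,  t[37] = 22,  t[38] = 7,  t[39] = 29,  t[40] = 3,  t[41] = 32.
The sequence repeats with period 40.
The value 7 first appears (with k ≥ 2) at t[6].

6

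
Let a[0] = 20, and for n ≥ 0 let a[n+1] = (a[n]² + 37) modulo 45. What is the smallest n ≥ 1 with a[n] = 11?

6

Computing terms: a[0] = 20, a[1] = 32, a[2] = 26, a[3] = 38, a[4] = 41, a[5] = 8, a[6] = 11, a[7] = 23, a[8] = 26.
Since a[8] = a[2] = 26, the sequence is eventually periodic: after a pre-period of length 2 it cycles with period 6.
The value 11 first appears (with n ≥ 1) at a[6].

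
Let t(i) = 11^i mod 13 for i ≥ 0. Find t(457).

11

We have t(0) = 1; t(1) = 11; t(2) = 4; t(3) = 5; t(4) = 3; t(5) = 7; t(6) = 12; t(7) = 2; t(8) = 9; t(9) = 8; t(10) = 10; t(11) = 6; t(12) = 1.
The sequence repeats with period 12.
(457 - 0) mod 12 = 1, so t(457) = t(1) = 11.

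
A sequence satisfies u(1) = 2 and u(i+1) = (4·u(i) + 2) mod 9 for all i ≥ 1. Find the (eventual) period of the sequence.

u(1) = 2, u(2) = 1, u(3) = 6, u(4) = 8, u(5) = 7, u(6) = 3, u(7) = 5, u(8) = 4, u(9) = 0, u(10) = 2.
The sequence repeats with period 9.

9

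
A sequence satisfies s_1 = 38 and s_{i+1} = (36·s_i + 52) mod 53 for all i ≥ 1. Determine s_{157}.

s_1 = 38; s_2 = 42; s_3 = 27; s_4 = 17; s_5 = 28; s_6 = 0; s_7 = 52; s_8 = 16; s_9 = 45; s_{10} = 29; s_{11} = 36; s_{12} = 23; s_{13} = 32; s_{14} = 38.
The sequence repeats with period 13.
So s_{157} = s_{1 + ((157-1) mod 13)} = s_1 = 38.

38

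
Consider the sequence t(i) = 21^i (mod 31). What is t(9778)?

Listing terms: t(0) = 1, t(1) = 21, t(2) = 7, t(3) = 23, t(4) = 18, t(5) = 6, t(6) = 2, t(7) = 11, t(8) = 14, t(9) = 15, t(10) = 5, t(11) = 12, t(12) = 4, t(13) = 22, t(14) = 28, t(15) = 30, t(16) = 10, t(17) = 24, t(18) = 8, t(19) = 13, t(20) = 25, t(21) = 29, t(22) = 20, t(23) = 17, t(24) = 16, t(25) = 26, t(26) = 19, t(27) = 27, t(28) = 9, t(29) = 3, t(30) = 1.
Since t(30) = t(0) = 1, the sequence is periodic with period 30.
(9778 - 0) mod 30 = 28, so t(9778) = t(28) = 9.

9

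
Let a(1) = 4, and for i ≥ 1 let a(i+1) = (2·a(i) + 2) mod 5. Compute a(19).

2

We have a(1) = 4,  a(2) = 0,  a(3) = 2,  a(4) = 1,  a(5) = 4.
Since a(5) = a(1) = 4, the sequence is periodic with period 4.
(19 - 1) mod 4 = 2, so a(19) = a(3) = 2.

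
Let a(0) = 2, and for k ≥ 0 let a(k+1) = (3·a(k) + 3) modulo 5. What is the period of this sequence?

4

We have a(0) = 2,  a(1) = 4,  a(2) = 0,  a(3) = 3,  a(4) = 2.
The sequence repeats with period 4.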